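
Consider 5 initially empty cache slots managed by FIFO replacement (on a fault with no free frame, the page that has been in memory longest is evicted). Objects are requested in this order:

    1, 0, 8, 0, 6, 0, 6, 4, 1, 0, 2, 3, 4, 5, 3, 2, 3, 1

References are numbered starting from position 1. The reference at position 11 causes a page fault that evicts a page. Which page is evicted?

pos 1: 1 -> fault, frames [1]
pos 2: 0 -> fault, frames [1, 0]
pos 3: 8 -> fault, frames [1, 0, 8]
pos 4: 0 -> hit
pos 5: 6 -> fault, frames [1, 0, 8, 6]
pos 6: 0 -> hit
pos 7: 6 -> hit
pos 8: 4 -> fault, frames [1, 0, 8, 6, 4]
pos 9: 1 -> hit
pos 10: 0 -> hit
pos 11: 2 -> fault, evict 1, frames [0, 8, 6, 4, 2]
At position 11, page 1 is evicted.

1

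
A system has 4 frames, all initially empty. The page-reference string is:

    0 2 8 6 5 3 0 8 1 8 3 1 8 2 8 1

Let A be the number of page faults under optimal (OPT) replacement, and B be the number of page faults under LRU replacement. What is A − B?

Under OPT: F F F F F F . . F . . . . . . . → 7 faults.
Under LRU: F F F F F F F F F . . . . F . . → 10 faults.
A − B = 7 − 10 = -3.

-3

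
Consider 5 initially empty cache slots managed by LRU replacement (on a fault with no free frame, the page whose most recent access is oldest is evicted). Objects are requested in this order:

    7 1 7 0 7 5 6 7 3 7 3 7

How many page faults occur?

6

7 -> fault, frames (7)
1 -> fault, frames (7 1)
7 -> hit
0 -> fault, frames (1 7 0)
7 -> hit
5 -> fault, frames (1 0 7 5)
6 -> fault, frames (1 0 7 5 6)
7 -> hit
3 -> fault, evict 1, frames (0 5 6 7 3)
7 -> hit
3 -> hit
7 -> hit
Page faults: 6.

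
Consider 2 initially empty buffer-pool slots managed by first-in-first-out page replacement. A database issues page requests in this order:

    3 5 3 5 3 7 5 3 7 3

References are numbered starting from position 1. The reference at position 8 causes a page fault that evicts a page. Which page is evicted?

pos 1: 3 -> miss, frames (3)
pos 2: 5 -> miss, frames (3 5)
pos 3: 3 -> hit
pos 4: 5 -> hit
pos 5: 3 -> hit
pos 6: 7 -> miss, evict 3, frames (5 7)
pos 7: 5 -> hit
pos 8: 3 -> miss, evict 5, frames (7 3)
At position 8, page 5 is evicted.

5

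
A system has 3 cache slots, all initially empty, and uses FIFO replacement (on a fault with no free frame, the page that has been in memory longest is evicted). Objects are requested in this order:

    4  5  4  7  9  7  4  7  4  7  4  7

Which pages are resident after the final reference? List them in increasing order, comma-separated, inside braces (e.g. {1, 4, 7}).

{4, 7, 9}

4 -> fault, frames [4]
5 -> fault, frames [4, 5]
4 -> hit
7 -> fault, frames [4, 5, 7]
9 -> fault, evict 4, frames [5, 7, 9]
7 -> hit
4 -> fault, evict 5, frames [7, 9, 4]
7 -> hit
4 -> hit
7 -> hit
4 -> hit
7 -> hit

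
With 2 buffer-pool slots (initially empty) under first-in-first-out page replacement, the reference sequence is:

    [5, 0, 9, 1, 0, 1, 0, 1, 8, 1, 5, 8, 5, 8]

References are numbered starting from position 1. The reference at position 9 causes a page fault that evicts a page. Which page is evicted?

1

pos 1: 5: fault, frames (5)
pos 2: 0: fault, frames (5 0)
pos 3: 9: fault, evict 5, frames (0 9)
pos 4: 1: fault, evict 0, frames (9 1)
pos 5: 0: fault, evict 9, frames (1 0)
pos 6: 1: hit
pos 7: 0: hit
pos 8: 1: hit
pos 9: 8: fault, evict 1, frames (0 8)
At position 9, page 1 is evicted.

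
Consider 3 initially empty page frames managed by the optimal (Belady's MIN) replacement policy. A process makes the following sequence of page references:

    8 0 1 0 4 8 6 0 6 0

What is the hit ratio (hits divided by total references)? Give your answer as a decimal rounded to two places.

0.50

8: fault, frames {8}
0: fault, frames {8,0}
1: fault, frames {8,0,1}
0: hit
4: fault, evict 1, frames {8,0,4}
8: hit
6: fault, evict 4, frames {8,0,6}
0: hit
6: hit
0: hit
Hits: 5 of 10 references → 5/10 = 0.5000.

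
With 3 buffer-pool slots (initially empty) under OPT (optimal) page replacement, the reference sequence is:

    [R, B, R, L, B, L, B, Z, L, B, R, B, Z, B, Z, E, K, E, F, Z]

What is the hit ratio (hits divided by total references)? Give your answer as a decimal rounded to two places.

R → fault, frames (R)
B → fault, frames (R B)
R → hit
L → fault, frames (R B L)
B → hit
L → hit
B → hit
Z → fault, evict R, frames (B L Z)
L → hit
B → hit
R → fault, evict L, frames (B Z R)
B → hit
Z → hit
B → hit
Z → hit
E → fault, evict R, frames (B Z E)
K → fault, evict B, frames (Z E K)
E → hit
F → fault, evict K, frames (Z E F)
Z → hit
Hits: 12 of 20 references → 12/20 = 0.6000.

0.60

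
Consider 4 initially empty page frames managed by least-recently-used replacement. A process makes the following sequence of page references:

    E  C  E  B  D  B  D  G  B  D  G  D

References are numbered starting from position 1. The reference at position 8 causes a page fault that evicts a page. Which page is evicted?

pos 1: E: miss, frames {E}
pos 2: C: miss, frames {E,C}
pos 3: E: hit
pos 4: B: miss, frames {C,E,B}
pos 5: D: miss, frames {C,E,B,D}
pos 6: B: hit
pos 7: D: hit
pos 8: G: miss, evict C, frames {E,B,D,G}
At position 8, page C is evicted.

C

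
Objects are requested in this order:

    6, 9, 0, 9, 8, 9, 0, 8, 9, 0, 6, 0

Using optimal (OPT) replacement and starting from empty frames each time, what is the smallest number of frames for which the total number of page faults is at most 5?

3

f=1: 12 faults
f=2: 7 faults
f=3: 5 faults
f=4: 4 faults
Smallest f with faults ≤ 5 is 3.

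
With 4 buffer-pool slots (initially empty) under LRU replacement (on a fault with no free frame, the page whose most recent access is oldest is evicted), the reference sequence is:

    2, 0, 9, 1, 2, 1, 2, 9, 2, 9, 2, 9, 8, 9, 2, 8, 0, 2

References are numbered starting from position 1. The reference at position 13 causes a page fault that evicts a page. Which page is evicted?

0

pos 1: 2 -> fault, frames [2]
pos 2: 0 -> fault, frames [2, 0]
pos 3: 9 -> fault, frames [2, 0, 9]
pos 4: 1 -> fault, frames [2, 0, 9, 1]
pos 5: 2 -> hit
pos 6: 1 -> hit
pos 7: 2 -> hit
pos 8: 9 -> hit
pos 9: 2 -> hit
pos 10: 9 -> hit
pos 11: 2 -> hit
pos 12: 9 -> hit
pos 13: 8 -> fault, evict 0, frames [1, 2, 9, 8]
At position 13, page 0 is evicted.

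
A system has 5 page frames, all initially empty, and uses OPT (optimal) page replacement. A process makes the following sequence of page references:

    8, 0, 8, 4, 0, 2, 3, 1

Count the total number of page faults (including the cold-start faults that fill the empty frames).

6

8 -> miss, frames (8)
0 -> miss, frames (8 0)
8 -> hit
4 -> miss, frames (8 0 4)
0 -> hit
2 -> miss, frames (8 0 4 2)
3 -> miss, frames (8 0 4 2 3)
1 -> miss, evict 3, frames (8 0 4 2 1)
Page faults: 6.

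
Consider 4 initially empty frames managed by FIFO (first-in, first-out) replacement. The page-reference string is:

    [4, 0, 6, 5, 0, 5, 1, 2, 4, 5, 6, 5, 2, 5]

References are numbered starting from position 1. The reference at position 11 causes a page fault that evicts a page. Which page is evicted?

5

pos 1: 4 -> miss, frames [4]
pos 2: 0 -> miss, frames [4, 0]
pos 3: 6 -> miss, frames [4, 0, 6]
pos 4: 5 -> miss, frames [4, 0, 6, 5]
pos 5: 0 -> hit
pos 6: 5 -> hit
pos 7: 1 -> miss, evict 4, frames [0, 6, 5, 1]
pos 8: 2 -> miss, evict 0, frames [6, 5, 1, 2]
pos 9: 4 -> miss, evict 6, frames [5, 1, 2, 4]
pos 10: 5 -> hit
pos 11: 6 -> miss, evict 5, frames [1, 2, 4, 6]
At position 11, page 5 is evicted.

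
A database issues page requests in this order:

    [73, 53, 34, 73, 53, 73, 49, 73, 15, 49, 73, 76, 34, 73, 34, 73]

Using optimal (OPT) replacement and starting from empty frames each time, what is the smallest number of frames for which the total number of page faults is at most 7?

f=1: 16 faults
f=2: 9 faults
f=3: 7 faults
f=4: 6 faults
f=5: 6 faults
f=6: 6 faults
Smallest f with faults ≤ 7 is 3.

3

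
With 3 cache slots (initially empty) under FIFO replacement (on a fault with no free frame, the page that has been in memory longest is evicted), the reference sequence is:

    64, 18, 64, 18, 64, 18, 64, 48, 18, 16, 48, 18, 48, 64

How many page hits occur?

9

64 → fault, frames (64)
18 → fault, frames (64 18)
64 → hit
18 → hit
64 → hit
18 → hit
64 → hit
48 → fault, frames (64 18 48)
18 → hit
16 → fault, evict 64, frames (18 48 16)
48 → hit
18 → hit
48 → hit
64 → fault, evict 18, frames (48 16 64)
Hits: 9.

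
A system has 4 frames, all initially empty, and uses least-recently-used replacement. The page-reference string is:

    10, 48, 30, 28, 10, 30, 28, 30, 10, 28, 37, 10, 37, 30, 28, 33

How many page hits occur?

10

10: fault, frames (10)
48: fault, frames (10 48)
30: fault, frames (10 48 30)
28: fault, frames (10 48 30 28)
10: hit
30: hit
28: hit
30: hit
10: hit
28: hit
37: fault, evict 48, frames (30 10 28 37)
10: hit
37: hit
30: hit
28: hit
33: fault, evict 10, frames (37 30 28 33)
Hits: 10.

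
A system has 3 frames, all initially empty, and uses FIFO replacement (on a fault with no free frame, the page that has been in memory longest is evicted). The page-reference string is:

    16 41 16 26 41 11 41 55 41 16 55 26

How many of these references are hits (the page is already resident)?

4

16 -> miss, frames (16)
41 -> miss, frames (16 41)
16 -> hit
26 -> miss, frames (16 41 26)
41 -> hit
11 -> miss, evict 16, frames (41 26 11)
41 -> hit
55 -> miss, evict 41, frames (26 11 55)
41 -> miss, evict 26, frames (11 55 41)
16 -> miss, evict 11, frames (55 41 16)
55 -> hit
26 -> miss, evict 55, frames (41 16 26)
Hits: 4.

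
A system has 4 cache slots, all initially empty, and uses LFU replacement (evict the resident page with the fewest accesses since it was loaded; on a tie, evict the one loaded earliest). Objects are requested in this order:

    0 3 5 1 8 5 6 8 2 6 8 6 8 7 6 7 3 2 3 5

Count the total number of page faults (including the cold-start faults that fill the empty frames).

0: miss, frames {0}
3: miss, frames {0,3}
5: miss, frames {0,3,5}
1: miss, frames {0,3,5,1}
8: miss, evict 0, frames {3,5,1,8}
5: hit
6: miss, evict 3, frames {5,1,8,6}
8: hit
2: miss, evict 1, frames {5,8,6,2}
6: hit
8: hit
6: hit
8: hit
7: miss, evict 2, frames {5,8,6,7}
6: hit
7: hit
3: miss, evict 5, frames {8,6,7,3}
2: miss, evict 3, frames {8,6,7,2}
3: miss, evict 2, frames {8,6,7,3}
5: miss, evict 3, frames {8,6,7,5}
Page faults: 12.

12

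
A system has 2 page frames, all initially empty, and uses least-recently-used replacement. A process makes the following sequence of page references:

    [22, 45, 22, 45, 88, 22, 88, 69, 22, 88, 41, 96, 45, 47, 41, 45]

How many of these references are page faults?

13

22 → fault, frames {22}
45 → fault, frames {22,45}
22 → hit
45 → hit
88 → fault, evict 22, frames {45,88}
22 → fault, evict 45, frames {88,22}
88 → hit
69 → fault, evict 22, frames {88,69}
22 → fault, evict 88, frames {69,22}
88 → fault, evict 69, frames {22,88}
41 → fault, evict 22, frames {88,41}
96 → fault, evict 88, frames {41,96}
45 → fault, evict 41, frames {96,45}
47 → fault, evict 96, frames {45,47}
41 → fault, evict 45, frames {47,41}
45 → fault, evict 47, frames {41,45}
Page faults: 13.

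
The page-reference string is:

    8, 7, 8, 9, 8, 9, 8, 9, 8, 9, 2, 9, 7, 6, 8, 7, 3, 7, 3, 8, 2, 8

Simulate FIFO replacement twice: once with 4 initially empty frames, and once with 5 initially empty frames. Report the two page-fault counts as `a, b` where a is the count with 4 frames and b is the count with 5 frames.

4 frames: F F . F . . . . . . F . . F F F F . . . F . → 9 faults.
5 frames: F F . F . . . . . . F . . F . . F . . F . . → 7 faults.
7 < 9: adding a frame reduced faults, as is typical.

9, 7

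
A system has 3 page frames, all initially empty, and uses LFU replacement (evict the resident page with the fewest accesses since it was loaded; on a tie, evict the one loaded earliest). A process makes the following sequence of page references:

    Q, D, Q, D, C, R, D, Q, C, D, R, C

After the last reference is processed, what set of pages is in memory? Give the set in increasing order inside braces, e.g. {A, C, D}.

Q: fault, frames {Q}
D: fault, frames {Q,D}
Q: hit
D: hit
C: fault, frames {Q,D,C}
R: fault, evict C, frames {Q,D,R}
D: hit
Q: hit
C: fault, evict R, frames {Q,D,C}
D: hit
R: fault, evict C, frames {Q,D,R}
C: fault, evict R, frames {Q,D,C}

{C, D, Q}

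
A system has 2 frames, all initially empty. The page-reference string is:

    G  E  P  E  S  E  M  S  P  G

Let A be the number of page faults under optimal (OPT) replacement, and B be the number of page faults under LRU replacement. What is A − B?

Under OPT: F F F . F . F . F F → 7 faults.
Under LRU: F F F . F . F F F F → 8 faults.
A − B = 7 − 8 = -1.

-1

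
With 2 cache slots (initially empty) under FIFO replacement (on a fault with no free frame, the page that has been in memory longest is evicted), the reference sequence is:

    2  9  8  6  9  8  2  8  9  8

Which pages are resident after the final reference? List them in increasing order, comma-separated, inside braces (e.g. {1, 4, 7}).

2 → miss, frames [2]
9 → miss, frames [2, 9]
8 → miss, evict 2, frames [9, 8]
6 → miss, evict 9, frames [8, 6]
9 → miss, evict 8, frames [6, 9]
8 → miss, evict 6, frames [9, 8]
2 → miss, evict 9, frames [8, 2]
8 → hit
9 → miss, evict 8, frames [2, 9]
8 → miss, evict 2, frames [9, 8]

{8, 9}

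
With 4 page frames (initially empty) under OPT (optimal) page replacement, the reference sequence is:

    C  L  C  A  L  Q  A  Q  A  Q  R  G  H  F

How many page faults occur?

8

C -> miss, frames [C]
L -> miss, frames [C, L]
C -> hit
A -> miss, frames [C, L, A]
L -> hit
Q -> miss, frames [C, L, A, Q]
A -> hit
Q -> hit
A -> hit
Q -> hit
R -> miss, evict Q, frames [C, L, A, R]
G -> miss, evict R, frames [C, L, A, G]
H -> miss, evict G, frames [C, L, A, H]
F -> miss, evict H, frames [C, L, A, F]
Page faults: 8.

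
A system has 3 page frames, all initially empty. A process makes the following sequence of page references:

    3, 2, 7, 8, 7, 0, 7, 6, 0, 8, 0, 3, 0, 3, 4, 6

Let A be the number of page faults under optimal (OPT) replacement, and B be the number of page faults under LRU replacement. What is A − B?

-2

Under OPT: F F F F . F . F . . . F . . F . → 8 faults.
Under LRU: F F F F . F . F . F . F . . F F → 10 faults.
A − B = 8 − 10 = -2.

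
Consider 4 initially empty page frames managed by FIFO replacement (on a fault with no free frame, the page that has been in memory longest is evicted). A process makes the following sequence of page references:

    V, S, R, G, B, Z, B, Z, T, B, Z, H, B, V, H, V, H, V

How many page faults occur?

V: fault, frames [V]
S: fault, frames [V, S]
R: fault, frames [V, S, R]
G: fault, frames [V, S, R, G]
B: fault, evict V, frames [S, R, G, B]
Z: fault, evict S, frames [R, G, B, Z]
B: hit
Z: hit
T: fault, evict R, frames [G, B, Z, T]
B: hit
Z: hit
H: fault, evict G, frames [B, Z, T, H]
B: hit
V: fault, evict B, frames [Z, T, H, V]
H: hit
V: hit
H: hit
V: hit
Page faults: 9.

9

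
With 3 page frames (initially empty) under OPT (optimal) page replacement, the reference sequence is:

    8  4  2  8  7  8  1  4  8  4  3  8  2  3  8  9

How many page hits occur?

8: fault, frames (8)
4: fault, frames (8 4)
2: fault, frames (8 4 2)
8: hit
7: fault, evict 2, frames (8 4 7)
8: hit
1: fault, evict 7, frames (8 4 1)
4: hit
8: hit
4: hit
3: fault, evict 1, frames (8 4 3)
8: hit
2: fault, evict 4, frames (8 3 2)
3: hit
8: hit
9: fault, evict 2, frames (8 3 9)
Hits: 8.

8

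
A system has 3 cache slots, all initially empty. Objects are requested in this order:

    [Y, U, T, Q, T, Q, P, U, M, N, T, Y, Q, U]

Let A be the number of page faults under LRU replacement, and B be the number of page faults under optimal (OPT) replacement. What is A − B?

3

Under LRU: F F F F . . F F F F F F F F → 12 faults.
Under OPT: F F F F . . F . F F . F F . → 9 faults.
A − B = 12 − 9 = 3.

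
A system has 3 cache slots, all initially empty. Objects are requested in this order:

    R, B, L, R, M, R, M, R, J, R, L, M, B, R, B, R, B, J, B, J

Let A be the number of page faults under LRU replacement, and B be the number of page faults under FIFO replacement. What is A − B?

Under LRU: F F F . F . . . F . F F F F . . . F . . → 10 faults.
Under FIFO: F F F . F F . . F . F F F F . . . F . . → 11 faults.
A − B = 10 − 11 = -1.

-1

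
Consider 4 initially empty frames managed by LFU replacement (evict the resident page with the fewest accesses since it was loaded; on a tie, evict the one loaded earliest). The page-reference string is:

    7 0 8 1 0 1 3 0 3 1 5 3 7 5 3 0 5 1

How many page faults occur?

8

7: fault, frames {7}
0: fault, frames {7,0}
8: fault, frames {7,0,8}
1: fault, frames {7,0,8,1}
0: hit
1: hit
3: fault, evict 7, frames {0,8,1,3}
0: hit
3: hit
1: hit
5: fault, evict 8, frames {0,1,3,5}
3: hit
7: fault, evict 5, frames {0,1,3,7}
5: fault, evict 7, frames {0,1,3,5}
3: hit
0: hit
5: hit
1: hit
Page faults: 8.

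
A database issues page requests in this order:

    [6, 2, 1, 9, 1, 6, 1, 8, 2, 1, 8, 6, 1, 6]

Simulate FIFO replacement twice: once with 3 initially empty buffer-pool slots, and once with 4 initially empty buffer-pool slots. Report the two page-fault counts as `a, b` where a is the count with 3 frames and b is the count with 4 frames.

3 frames: F F F F . F . F F F . F . . → 9 faults.
4 frames: F F F F . . . F . . . F . . → 6 faults.
6 < 9: adding a frame reduced faults, as is typical.

9, 6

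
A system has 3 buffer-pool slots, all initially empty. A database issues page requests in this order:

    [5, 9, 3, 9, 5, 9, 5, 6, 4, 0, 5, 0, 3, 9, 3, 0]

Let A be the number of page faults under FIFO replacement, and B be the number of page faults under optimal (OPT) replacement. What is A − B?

3

Under FIFO: F F F . . . . F F F F . F F . F → 10 faults.
Under OPT: F F F . . . . F F F . . . F . . → 7 faults.
A − B = 10 − 7 = 3.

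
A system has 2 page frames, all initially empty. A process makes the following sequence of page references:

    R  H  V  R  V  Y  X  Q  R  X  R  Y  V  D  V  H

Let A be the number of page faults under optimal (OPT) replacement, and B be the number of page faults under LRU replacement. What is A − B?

-2

Under OPT: F F F . . F F F . F . F F F . F → 11 faults.
Under LRU: F F F F . F F F F F . F F F . F → 13 faults.
A − B = 11 − 13 = -2.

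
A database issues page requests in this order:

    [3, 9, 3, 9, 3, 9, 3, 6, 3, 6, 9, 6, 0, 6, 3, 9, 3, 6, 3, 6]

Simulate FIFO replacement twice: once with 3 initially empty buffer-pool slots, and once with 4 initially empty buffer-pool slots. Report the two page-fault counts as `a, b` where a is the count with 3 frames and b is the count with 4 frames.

7, 4

3 frames: F F . . . . . F . . . . F . F F . F . . → 7 faults.
4 frames: F F . . . . . F . . . . F . . . . . . . → 4 faults.
4 < 7: adding a frame reduced faults, as is typical.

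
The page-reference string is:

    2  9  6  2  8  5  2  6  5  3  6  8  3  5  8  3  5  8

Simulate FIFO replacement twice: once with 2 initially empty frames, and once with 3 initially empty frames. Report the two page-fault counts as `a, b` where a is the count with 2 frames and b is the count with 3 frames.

2 frames: F F F F F F F F F F F F F F F F F F → 18 faults.
3 frames: F F F . F F F F . F . F . F . . . . → 10 faults.
10 < 18: adding a frame reduced faults, as is typical.

18, 10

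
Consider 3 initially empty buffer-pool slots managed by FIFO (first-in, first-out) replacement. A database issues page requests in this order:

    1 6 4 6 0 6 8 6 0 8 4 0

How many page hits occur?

1: fault, frames (1)
6: fault, frames (1 6)
4: fault, frames (1 6 4)
6: hit
0: fault, evict 1, frames (6 4 0)
6: hit
8: fault, evict 6, frames (4 0 8)
6: fault, evict 4, frames (0 8 6)
0: hit
8: hit
4: fault, evict 0, frames (8 6 4)
0: fault, evict 8, frames (6 4 0)
Hits: 4.

4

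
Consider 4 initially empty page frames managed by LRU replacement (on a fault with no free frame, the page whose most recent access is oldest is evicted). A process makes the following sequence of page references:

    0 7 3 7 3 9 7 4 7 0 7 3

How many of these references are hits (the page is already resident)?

0 → fault, frames [0]
7 → fault, frames [0, 7]
3 → fault, frames [0, 7, 3]
7 → hit
3 → hit
9 → fault, frames [0, 7, 3, 9]
7 → hit
4 → fault, evict 0, frames [3, 9, 7, 4]
7 → hit
0 → fault, evict 3, frames [9, 4, 7, 0]
7 → hit
3 → fault, evict 9, frames [4, 0, 7, 3]
Hits: 5.

5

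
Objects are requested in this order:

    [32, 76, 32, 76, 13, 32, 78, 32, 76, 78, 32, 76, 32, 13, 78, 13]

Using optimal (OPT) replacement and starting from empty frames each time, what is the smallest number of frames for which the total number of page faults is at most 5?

f=1: 16 faults
f=2: 8 faults
f=3: 5 faults
f=4: 4 faults
Smallest f with faults ≤ 5 is 3.

3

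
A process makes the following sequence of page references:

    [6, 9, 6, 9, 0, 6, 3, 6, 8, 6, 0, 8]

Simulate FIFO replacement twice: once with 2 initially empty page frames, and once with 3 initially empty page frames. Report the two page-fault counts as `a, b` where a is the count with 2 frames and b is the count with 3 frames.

2 frames: F F . . F F F . F F F F → 9 faults.
3 frames: F F . . F . F F F . F . → 7 faults.
7 < 9: adding a frame reduced faults, as is typical.

9, 7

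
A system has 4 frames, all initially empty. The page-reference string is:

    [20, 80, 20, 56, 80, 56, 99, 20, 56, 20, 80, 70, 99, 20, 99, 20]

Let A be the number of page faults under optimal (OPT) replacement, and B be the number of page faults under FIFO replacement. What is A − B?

Under OPT: F F . F . . F . . . . F . . . . → 5 faults.
Under FIFO: F F . F . . F . . . . F . F . . → 6 faults.
A − B = 5 − 6 = -1.

-1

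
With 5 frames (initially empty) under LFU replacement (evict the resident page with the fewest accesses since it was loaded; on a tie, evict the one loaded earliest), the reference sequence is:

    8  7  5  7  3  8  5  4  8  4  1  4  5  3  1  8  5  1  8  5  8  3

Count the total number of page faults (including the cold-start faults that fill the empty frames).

9

8: fault, frames {8}
7: fault, frames {8,7}
5: fault, frames {8,7,5}
7: hit
3: fault, frames {8,7,5,3}
8: hit
5: hit
4: fault, frames {8,7,5,3,4}
8: hit
4: hit
1: fault, evict 3, frames {8,7,5,4,1}
4: hit
5: hit
3: fault, evict 1, frames {8,7,5,4,3}
1: fault, evict 3, frames {8,7,5,4,1}
8: hit
5: hit
1: hit
8: hit
5: hit
8: hit
3: fault, evict 7, frames {8,5,4,1,3}
Page faults: 9.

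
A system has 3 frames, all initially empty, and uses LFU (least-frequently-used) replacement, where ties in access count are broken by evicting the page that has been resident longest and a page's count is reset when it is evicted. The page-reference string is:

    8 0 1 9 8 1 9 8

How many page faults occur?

5

8 → fault, frames (8)
0 → fault, frames (8 0)
1 → fault, frames (8 0 1)
9 → fault, evict 8, frames (0 1 9)
8 → fault, evict 0, frames (1 9 8)
1 → hit
9 → hit
8 → hit
Page faults: 5.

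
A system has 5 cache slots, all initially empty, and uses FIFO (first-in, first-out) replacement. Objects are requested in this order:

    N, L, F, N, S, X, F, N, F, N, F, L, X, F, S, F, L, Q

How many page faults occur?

6

N → fault, frames [N]
L → fault, frames [N, L]
F → fault, frames [N, L, F]
N → hit
S → fault, frames [N, L, F, S]
X → fault, frames [N, L, F, S, X]
F → hit
N → hit
F → hit
N → hit
F → hit
L → hit
X → hit
F → hit
S → hit
F → hit
L → hit
Q → fault, evict N, frames [L, F, S, X, Q]
Page faults: 6.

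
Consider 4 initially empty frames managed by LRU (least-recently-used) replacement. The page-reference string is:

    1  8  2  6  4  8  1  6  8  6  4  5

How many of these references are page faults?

7

1: miss, frames (1)
8: miss, frames (1 8)
2: miss, frames (1 8 2)
6: miss, frames (1 8 2 6)
4: miss, evict 1, frames (8 2 6 4)
8: hit
1: miss, evict 2, frames (6 4 8 1)
6: hit
8: hit
6: hit
4: hit
5: miss, evict 1, frames (8 6 4 5)
Page faults: 7.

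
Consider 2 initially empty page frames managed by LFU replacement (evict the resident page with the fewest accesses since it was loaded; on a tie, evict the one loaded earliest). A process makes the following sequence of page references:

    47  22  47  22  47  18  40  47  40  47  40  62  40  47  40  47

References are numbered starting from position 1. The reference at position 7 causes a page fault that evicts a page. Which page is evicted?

18

pos 1: 47 -> fault, frames {47}
pos 2: 22 -> fault, frames {47,22}
pos 3: 47 -> hit
pos 4: 22 -> hit
pos 5: 47 -> hit
pos 6: 18 -> fault, evict 22, frames {47,18}
pos 7: 40 -> fault, evict 18, frames {47,40}
At position 7, page 18 is evicted.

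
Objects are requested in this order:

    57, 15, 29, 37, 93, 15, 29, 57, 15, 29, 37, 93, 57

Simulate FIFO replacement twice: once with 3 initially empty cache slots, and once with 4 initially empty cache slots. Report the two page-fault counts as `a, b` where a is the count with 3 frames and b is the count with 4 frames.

10, 11

3 frames: F F F F F F F F . . F F . → 10 faults.
4 frames: F F F F F . . F F F F F F → 11 faults.
11 > 10: adding a frame increased faults — Belady's anomaly.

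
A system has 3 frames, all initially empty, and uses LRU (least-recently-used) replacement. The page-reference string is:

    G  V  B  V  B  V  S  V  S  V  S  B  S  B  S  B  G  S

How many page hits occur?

13

G: fault, frames (G)
V: fault, frames (G V)
B: fault, frames (G V B)
V: hit
B: hit
V: hit
S: fault, evict G, frames (B V S)
V: hit
S: hit
V: hit
S: hit
B: hit
S: hit
B: hit
S: hit
B: hit
G: fault, evict V, frames (S B G)
S: hit
Hits: 13.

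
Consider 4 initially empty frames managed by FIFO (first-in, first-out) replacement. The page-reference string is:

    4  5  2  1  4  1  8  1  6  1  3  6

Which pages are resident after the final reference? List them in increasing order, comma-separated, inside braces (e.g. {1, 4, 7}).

4: miss, frames {4}
5: miss, frames {4,5}
2: miss, frames {4,5,2}
1: miss, frames {4,5,2,1}
4: hit
1: hit
8: miss, evict 4, frames {5,2,1,8}
1: hit
6: miss, evict 5, frames {2,1,8,6}
1: hit
3: miss, evict 2, frames {1,8,6,3}
6: hit

{1, 3, 6, 8}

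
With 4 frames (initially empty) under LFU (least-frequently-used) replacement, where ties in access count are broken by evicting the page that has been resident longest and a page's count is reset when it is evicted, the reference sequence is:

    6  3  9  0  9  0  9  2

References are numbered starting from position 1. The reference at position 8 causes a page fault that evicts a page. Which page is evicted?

6

pos 1: 6 → miss, frames {6}
pos 2: 3 → miss, frames {6,3}
pos 3: 9 → miss, frames {6,3,9}
pos 4: 0 → miss, frames {6,3,9,0}
pos 5: 9 → hit
pos 6: 0 → hit
pos 7: 9 → hit
pos 8: 2 → miss, evict 6, frames {3,9,0,2}
At position 8, page 6 is evicted.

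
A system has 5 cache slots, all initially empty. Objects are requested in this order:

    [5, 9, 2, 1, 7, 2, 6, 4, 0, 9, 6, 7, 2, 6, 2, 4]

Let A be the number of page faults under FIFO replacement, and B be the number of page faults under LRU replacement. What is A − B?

Under FIFO: F F F F F . F F F F . . F . . . → 10 faults.
Under LRU: F F F F F . F F F F . F F . . F → 12 faults.
A − B = 10 − 12 = -2.

-2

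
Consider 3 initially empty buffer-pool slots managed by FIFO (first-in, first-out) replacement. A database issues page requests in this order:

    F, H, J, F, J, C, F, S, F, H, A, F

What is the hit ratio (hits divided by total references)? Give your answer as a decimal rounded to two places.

F → fault, frames {F}
H → fault, frames {F,H}
J → fault, frames {F,H,J}
F → hit
J → hit
C → fault, evict F, frames {H,J,C}
F → fault, evict H, frames {J,C,F}
S → fault, evict J, frames {C,F,S}
F → hit
H → fault, evict C, frames {F,S,H}
A → fault, evict F, frames {S,H,A}
F → fault, evict S, frames {H,A,F}
Hits: 3 of 12 references → 3/12 = 0.2500.

0.25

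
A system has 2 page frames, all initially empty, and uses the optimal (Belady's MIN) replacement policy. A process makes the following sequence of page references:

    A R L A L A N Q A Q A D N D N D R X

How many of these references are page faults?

9

A: fault, frames {A}
R: fault, frames {A,R}
L: fault, evict R, frames {A,L}
A: hit
L: hit
A: hit
N: fault, evict L, frames {A,N}
Q: fault, evict N, frames {A,Q}
A: hit
Q: hit
A: hit
D: fault, evict Q, frames {A,D}
N: fault, evict A, frames {D,N}
D: hit
N: hit
D: hit
R: fault, evict N, frames {D,R}
X: fault, evict R, frames {D,X}
Page faults: 9.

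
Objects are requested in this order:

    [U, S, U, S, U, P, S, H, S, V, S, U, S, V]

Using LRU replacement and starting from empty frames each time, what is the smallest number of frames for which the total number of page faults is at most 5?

5

f=1: 14 faults
f=2: 8 faults
f=3: 6 faults
f=4: 6 faults
f=5: 5 faults
Smallest f with faults ≤ 5 is 5.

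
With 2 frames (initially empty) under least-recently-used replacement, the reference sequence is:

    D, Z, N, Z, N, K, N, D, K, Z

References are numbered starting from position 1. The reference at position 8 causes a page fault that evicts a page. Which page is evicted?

pos 1: D: miss, frames [D]
pos 2: Z: miss, frames [D, Z]
pos 3: N: miss, evict D, frames [Z, N]
pos 4: Z: hit
pos 5: N: hit
pos 6: K: miss, evict Z, frames [N, K]
pos 7: N: hit
pos 8: D: miss, evict K, frames [N, D]
At position 8, page K is evicted.

K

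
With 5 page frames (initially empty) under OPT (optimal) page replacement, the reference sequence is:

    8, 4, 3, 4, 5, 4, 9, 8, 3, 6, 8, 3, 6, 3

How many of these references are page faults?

8 → fault, frames (8)
4 → fault, frames (8 4)
3 → fault, frames (8 4 3)
4 → hit
5 → fault, frames (8 4 3 5)
4 → hit
9 → fault, frames (8 4 3 5 9)
8 → hit
3 → hit
6 → fault, evict 9, frames (8 4 3 5 6)
8 → hit
3 → hit
6 → hit
3 → hit
Page faults: 6.

6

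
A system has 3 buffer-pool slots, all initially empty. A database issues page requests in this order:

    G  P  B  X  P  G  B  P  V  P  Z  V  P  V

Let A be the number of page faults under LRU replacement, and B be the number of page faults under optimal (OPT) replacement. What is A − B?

Under LRU: F F F F . F F . F . F . . . → 8 faults.
Under OPT: F F F F . . F . F . F . . . → 7 faults.
A − B = 8 − 7 = 1.

1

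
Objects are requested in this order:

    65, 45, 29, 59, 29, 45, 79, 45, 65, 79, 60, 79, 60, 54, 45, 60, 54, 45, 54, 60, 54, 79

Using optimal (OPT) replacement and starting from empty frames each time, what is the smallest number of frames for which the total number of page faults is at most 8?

f=1: 22 faults
f=2: 13 faults
f=3: 9 faults
f=4: 7 faults
f=5: 7 faults
f=6: 7 faults
f=7: 7 faults
Smallest f with faults ≤ 8 is 4.

4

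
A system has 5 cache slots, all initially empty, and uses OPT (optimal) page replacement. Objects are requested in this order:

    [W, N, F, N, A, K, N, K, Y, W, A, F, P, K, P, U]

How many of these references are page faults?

8

W: fault, frames [W]
N: fault, frames [W, N]
F: fault, frames [W, N, F]
N: hit
A: fault, frames [W, N, F, A]
K: fault, frames [W, N, F, A, K]
N: hit
K: hit
Y: fault, evict N, frames [W, F, A, K, Y]
W: hit
A: hit
F: hit
P: fault, evict Y, frames [W, F, A, K, P]
K: hit
P: hit
U: fault, evict P, frames [W, F, A, K, U]
Page faults: 8.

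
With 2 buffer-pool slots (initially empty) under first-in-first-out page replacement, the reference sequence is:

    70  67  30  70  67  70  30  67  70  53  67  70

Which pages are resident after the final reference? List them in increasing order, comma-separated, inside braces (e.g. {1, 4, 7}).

{67, 70}

70: miss, frames [70]
67: miss, frames [70, 67]
30: miss, evict 70, frames [67, 30]
70: miss, evict 67, frames [30, 70]
67: miss, evict 30, frames [70, 67]
70: hit
30: miss, evict 70, frames [67, 30]
67: hit
70: miss, evict 67, frames [30, 70]
53: miss, evict 30, frames [70, 53]
67: miss, evict 70, frames [53, 67]
70: miss, evict 53, frames [67, 70]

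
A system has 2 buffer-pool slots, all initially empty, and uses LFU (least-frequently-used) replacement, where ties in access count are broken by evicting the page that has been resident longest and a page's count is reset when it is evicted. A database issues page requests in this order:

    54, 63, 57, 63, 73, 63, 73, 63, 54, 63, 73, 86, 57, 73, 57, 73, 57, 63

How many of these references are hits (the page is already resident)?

54 -> miss, frames (54)
63 -> miss, frames (54 63)
57 -> miss, evict 54, frames (63 57)
63 -> hit
73 -> miss, evict 57, frames (63 73)
63 -> hit
73 -> hit
63 -> hit
54 -> miss, evict 73, frames (63 54)
63 -> hit
73 -> miss, evict 54, frames (63 73)
86 -> miss, evict 73, frames (63 86)
57 -> miss, evict 86, frames (63 57)
73 -> miss, evict 57, frames (63 73)
57 -> miss, evict 73, frames (63 57)
73 -> miss, evict 57, frames (63 73)
57 -> miss, evict 73, frames (63 57)
63 -> hit
Hits: 6.

6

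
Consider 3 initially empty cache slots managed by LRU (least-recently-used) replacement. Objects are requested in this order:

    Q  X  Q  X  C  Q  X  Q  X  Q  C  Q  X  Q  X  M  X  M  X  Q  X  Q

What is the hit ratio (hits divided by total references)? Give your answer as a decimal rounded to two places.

Q: miss, frames {Q}
X: miss, frames {Q,X}
Q: hit
X: hit
C: miss, frames {Q,X,C}
Q: hit
X: hit
Q: hit
X: hit
Q: hit
C: hit
Q: hit
X: hit
Q: hit
X: hit
M: miss, evict C, frames {Q,X,M}
X: hit
M: hit
X: hit
Q: hit
X: hit
Q: hit
Hits: 18 of 22 references → 18/22 = 0.8182.

0.82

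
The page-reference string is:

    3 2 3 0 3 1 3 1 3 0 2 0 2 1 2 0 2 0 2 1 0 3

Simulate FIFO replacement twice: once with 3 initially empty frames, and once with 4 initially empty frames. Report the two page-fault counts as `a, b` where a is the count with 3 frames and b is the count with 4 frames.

3 frames: F F . F . F F . . . F F . F . . . . . . . F → 9 faults.
4 frames: F F . F . F . . . . . . . . . . . . . . . . → 4 faults.
4 < 9: adding a frame reduced faults, as is typical.

9, 4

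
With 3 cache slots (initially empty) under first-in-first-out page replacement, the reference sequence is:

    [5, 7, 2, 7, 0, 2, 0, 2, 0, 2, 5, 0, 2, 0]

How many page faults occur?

5

5 → fault, frames {5}
7 → fault, frames {5,7}
2 → fault, frames {5,7,2}
7 → hit
0 → fault, evict 5, frames {7,2,0}
2 → hit
0 → hit
2 → hit
0 → hit
2 → hit
5 → fault, evict 7, frames {2,0,5}
0 → hit
2 → hit
0 → hit
Page faults: 5.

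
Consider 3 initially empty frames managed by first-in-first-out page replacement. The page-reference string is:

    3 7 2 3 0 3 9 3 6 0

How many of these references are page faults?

3 → fault, frames [3]
7 → fault, frames [3, 7]
2 → fault, frames [3, 7, 2]
3 → hit
0 → fault, evict 3, frames [7, 2, 0]
3 → fault, evict 7, frames [2, 0, 3]
9 → fault, evict 2, frames [0, 3, 9]
3 → hit
6 → fault, evict 0, frames [3, 9, 6]
0 → fault, evict 3, frames [9, 6, 0]
Page faults: 8.

8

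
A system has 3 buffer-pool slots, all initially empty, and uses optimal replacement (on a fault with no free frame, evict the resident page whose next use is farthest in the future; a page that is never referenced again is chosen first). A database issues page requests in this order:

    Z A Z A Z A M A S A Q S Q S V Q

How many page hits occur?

10

Z: miss, frames (Z)
A: miss, frames (Z A)
Z: hit
A: hit
Z: hit
A: hit
M: miss, frames (Z A M)
A: hit
S: miss, evict M, frames (Z A S)
A: hit
Q: miss, evict A, frames (Z S Q)
S: hit
Q: hit
S: hit
V: miss, evict S, frames (Z Q V)
Q: hit
Hits: 10.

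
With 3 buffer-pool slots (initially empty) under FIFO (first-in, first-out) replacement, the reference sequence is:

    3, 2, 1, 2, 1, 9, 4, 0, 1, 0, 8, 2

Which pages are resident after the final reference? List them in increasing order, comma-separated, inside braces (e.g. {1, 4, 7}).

{1, 2, 8}

3 → miss, frames (3)
2 → miss, frames (3 2)
1 → miss, frames (3 2 1)
2 → hit
1 → hit
9 → miss, evict 3, frames (2 1 9)
4 → miss, evict 2, frames (1 9 4)
0 → miss, evict 1, frames (9 4 0)
1 → miss, evict 9, frames (4 0 1)
0 → hit
8 → miss, evict 4, frames (0 1 8)
2 → miss, evict 0, frames (1 8 2)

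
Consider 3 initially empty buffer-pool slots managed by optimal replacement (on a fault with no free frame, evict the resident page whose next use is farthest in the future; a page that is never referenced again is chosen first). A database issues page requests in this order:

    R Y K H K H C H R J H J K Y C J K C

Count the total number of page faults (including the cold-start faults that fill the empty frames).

R → miss, frames (R)
Y → miss, frames (R Y)
K → miss, frames (R Y K)
H → miss, evict Y, frames (R K H)
K → hit
H → hit
C → miss, evict K, frames (R H C)
H → hit
R → hit
J → miss, evict R, frames (H C J)
H → hit
J → hit
K → miss, evict H, frames (C J K)
Y → miss, evict K, frames (C J Y)
C → hit
J → hit
K → miss, evict Y, frames (C J K)
C → hit
Page faults: 9.

9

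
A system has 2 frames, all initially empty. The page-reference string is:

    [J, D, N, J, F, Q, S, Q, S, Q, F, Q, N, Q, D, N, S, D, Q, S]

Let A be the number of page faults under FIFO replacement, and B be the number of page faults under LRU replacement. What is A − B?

-2

Under FIFO: F F F F F F F . . . F F F . F . F . F . → 13 faults.
Under LRU: F F F F F F F . . . F . F . F F F F F F → 15 faults.
A − B = 13 − 15 = -2.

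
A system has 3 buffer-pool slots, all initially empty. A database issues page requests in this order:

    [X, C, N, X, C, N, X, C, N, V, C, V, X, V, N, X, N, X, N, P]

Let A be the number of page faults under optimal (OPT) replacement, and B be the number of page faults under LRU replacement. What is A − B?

Under OPT: F F F . . . . . . F . . . . F . . . . F → 6 faults.
Under LRU: F F F . . . . . . F . . F . F . . . . F → 7 faults.
A − B = 6 − 7 = -1.

-1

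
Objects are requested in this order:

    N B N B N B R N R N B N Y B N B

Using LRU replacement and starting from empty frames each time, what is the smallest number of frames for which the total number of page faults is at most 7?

f=1: 16 faults
f=2: 8 faults
f=3: 4 faults
f=4: 4 faults
Smallest f with faults ≤ 7 is 3.

3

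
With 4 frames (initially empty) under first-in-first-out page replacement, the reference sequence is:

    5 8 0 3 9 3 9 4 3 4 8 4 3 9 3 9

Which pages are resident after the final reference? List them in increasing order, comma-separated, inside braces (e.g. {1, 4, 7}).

5 -> fault, frames (5)
8 -> fault, frames (5 8)
0 -> fault, frames (5 8 0)
3 -> fault, frames (5 8 0 3)
9 -> fault, evict 5, frames (8 0 3 9)
3 -> hit
9 -> hit
4 -> fault, evict 8, frames (0 3 9 4)
3 -> hit
4 -> hit
8 -> fault, evict 0, frames (3 9 4 8)
4 -> hit
3 -> hit
9 -> hit
3 -> hit
9 -> hit

{3, 4, 8, 9}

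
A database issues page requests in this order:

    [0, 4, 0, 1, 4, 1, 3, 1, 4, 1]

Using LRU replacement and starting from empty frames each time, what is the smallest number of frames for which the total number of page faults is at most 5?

3

f=1: 10 faults
f=2: 6 faults
f=3: 4 faults
f=4: 4 faults
Smallest f with faults ≤ 5 is 3.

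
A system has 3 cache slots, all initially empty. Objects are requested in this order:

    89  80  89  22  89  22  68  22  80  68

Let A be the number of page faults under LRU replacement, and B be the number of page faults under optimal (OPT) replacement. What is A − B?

Under LRU: F F . F . . F . F . → 5 faults.
Under OPT: F F . F . . F . . . → 4 faults.
A − B = 5 − 4 = 1.

1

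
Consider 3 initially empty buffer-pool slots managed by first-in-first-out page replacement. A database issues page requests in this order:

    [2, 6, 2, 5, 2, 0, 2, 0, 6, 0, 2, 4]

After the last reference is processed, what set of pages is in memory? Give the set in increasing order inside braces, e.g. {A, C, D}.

2: fault, frames {2}
6: fault, frames {2,6}
2: hit
5: fault, frames {2,6,5}
2: hit
0: fault, evict 2, frames {6,5,0}
2: fault, evict 6, frames {5,0,2}
0: hit
6: fault, evict 5, frames {0,2,6}
0: hit
2: hit
4: fault, evict 0, frames {2,6,4}

{2, 4, 6}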